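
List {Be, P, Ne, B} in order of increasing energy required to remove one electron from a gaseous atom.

B < Be < P < Ne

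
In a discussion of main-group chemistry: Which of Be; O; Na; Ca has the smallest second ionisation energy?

Ca

The second ionization energy removes an electron from the +1 ion. For each element: Be⁺ still has 1 valence electron; O⁺ still has 5 valence electrons; Na⁺ is the bare [Ne] core; Ca⁺ still has 1 valence electron.
Breaking into a closed-shell core is much more expensive than removing a leftover valence electron — Na has the largest IE_2 here.
Valence configurations: Be⁺ [He]2s¹, O⁺ [He]2s²2p³, Ca⁺ [Ar]4s¹.
Tabulated IE_2 (kJ/mol): Be 1757, O 3388, Na 4562, Ca 1145.
Hence IE_2: Ca < Be < O < Na.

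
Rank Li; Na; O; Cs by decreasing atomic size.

Cs > Na > Li > O

Radius decreases left→right (rising Z_eff, same n) and increases top→bottom (higher n).
Neither a single period nor a single group — weigh both effects.
Li > O: both are in period 2; the period trend gives Li the larger value.
Na > Li: they share group 1; the group trend gives Na the larger value.
Cs > Na: they share group 1; the group trend gives Cs the larger value.
Tabulated atomic radius (pm): Li 133, O 63, Na 155, Cs 232.
So from largest to smallest: Cs > Na > Li > O.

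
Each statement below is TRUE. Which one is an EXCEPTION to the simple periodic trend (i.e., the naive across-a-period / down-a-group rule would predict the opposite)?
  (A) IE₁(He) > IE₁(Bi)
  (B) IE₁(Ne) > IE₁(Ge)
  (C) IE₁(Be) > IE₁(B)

The general trend: first ionization energy increases across a period and decreases down a group.
(A) He (period 1, group 18) vs Bi (period 6, group 15): the stated order agrees with the simple trend.
(B) Ne (period 2, group 18) vs Ge (period 4, group 14): the stated order agrees with the simple trend.
(C) Be (period 2, group 2) vs B (period 2, group 13): the stated order contradicts the simple trend.
The exception is (C): removing B's lone 2p electron is easier than breaking Be's filled 2s².

(C)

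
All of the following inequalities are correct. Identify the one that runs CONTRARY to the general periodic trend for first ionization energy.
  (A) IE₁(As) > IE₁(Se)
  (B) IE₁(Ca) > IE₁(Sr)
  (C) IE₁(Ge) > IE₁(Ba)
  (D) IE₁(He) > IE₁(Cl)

(A)

The general trend: first ionization energy increases across a period and decreases down a group.
(A) As (period 4, group 15) vs Se (period 4, group 16): the stated order contradicts the simple trend.
(B) Ca (period 4, group 2) vs Sr (period 5, group 2): the stated order agrees with the simple trend.
(C) Ge (period 4, group 14) vs Ba (period 6, group 2): the stated order agrees with the simple trend.
(D) He (period 1, group 18) vs Cl (period 3, group 17): the stated order agrees with the simple trend.
The exception is (A): Se (4p⁴) ionizes more easily than half-filled As (4p³).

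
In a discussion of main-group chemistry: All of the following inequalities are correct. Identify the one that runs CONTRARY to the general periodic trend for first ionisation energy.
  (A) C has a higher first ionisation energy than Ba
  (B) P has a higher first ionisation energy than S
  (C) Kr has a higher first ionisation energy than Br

The general trend: first ionisation energy increases across a period and decreases down a group.
(A) C (period 2, group 14) vs Ba (period 6, group 2): the stated order agrees with the simple trend.
(B) P (period 3, group 15) vs S (period 3, group 16): the stated order contradicts the simple trend.
(C) Kr (period 4, group 18) vs Br (period 4, group 17): the stated order agrees with the simple trend.
The exception is (B): S (3p⁴) ionizes more easily than half-filled P (3p³) because the paired 3p electron in S is pushed out by e⁻–e⁻ repulsion.

(B)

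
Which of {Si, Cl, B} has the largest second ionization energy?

The second ionization energy removes an electron from the +1 ion. For each element: Si⁺ still has 3 valence electrons; Cl⁺ still has 6 valence electrons; B⁺ still has 2 valence electrons.
All are still removing valence electrons, so compare the +1 ions as you would atoms: IE_2 generally rises across a period (higher Z_eff) and falls down a group (larger shell), subject to the usual subshell exceptions.
Valence configurations: Si⁺ [Ne]3s²3p¹, Cl⁺ [Ne]3s²3p⁴, B⁺ [He]2s².
Approximate IE_2 values (kJ/mol): Si 1577, Cl 2298, B 2427.
Hence IE_2: Si < Cl < B.

B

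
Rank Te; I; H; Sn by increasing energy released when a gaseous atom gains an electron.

H < Sn < Te < I

H is in period 1, group 1; Sn is in period 5, group 14; Te is in period 5, group 16; I is in period 5, group 17.
Electron affinity generally becomes more exothermic across a period toward the halogens and less exothermic down a group.
Here both period and group differ, so the two effects have to be weighed against each other.
Sn > H: period and group pull opposite ways; the across-period shift dominates (107 vs 73 kJ/mol).
Te > Sn: both are in period 5; the period trend gives Te the larger value.
I > Te: both are in period 5; the period trend gives I the larger value.
Tabulated electron affinity (kJ/mol): H 73, Sn 107, Te 190, I 295.
So from lowest to highest: H < Sn < Te < I.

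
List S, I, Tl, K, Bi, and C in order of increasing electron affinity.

Tl < K < Bi < C < S < I

C is in period 2, group 14; S is in period 3, group 16; K is in period 4, group 1; I is in period 5, group 17; Tl is in period 6, group 13; Bi is in period 6, group 15.
Adding an electron releases more energy for atoms nearer the top right (short of the noble gases).
Here both period and group differ, so the two effects have to be weighed against each other.
K > Tl: the two effects oppose for this pair; the down-group effect wins (48 vs 19 kJ/mol).
Bi > K: period and group pull opposite ways; the across-period shift dominates (91 vs 48 kJ/mol).
C > Bi: period and group pull opposite ways; the down-group shift dominates (122 vs 91 kJ/mol).
S > C: period and group pull opposite ways; the across-period shift dominates (200 vs 122 kJ/mol).
I > S: the two effects oppose for this pair; the across-period effect wins (295 vs 200 kJ/mol).
Tabulated electron affinity (kJ/mol): C 122, S 200, K 48, I 295, Tl 19, Bi 91.
So from lowest to highest: Tl < K < Bi < C < S < I.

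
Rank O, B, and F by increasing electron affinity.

B, O, F

B is in period 2, group 13; O is in period 2, group 16; F is in period 2, group 17.
EA tends to increase across a period and decrease down a group, though the pattern is less regular than for IE or radius.
All lie in period 2, so electron affinity increases left to right.
So from lowest to highest: B < O < F.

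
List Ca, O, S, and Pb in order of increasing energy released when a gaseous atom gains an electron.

EA tends to increase across a period and decrease down a group, though the pattern is less regular than for IE or radius.
These span different periods and groups, so the two trends combine.
Pb > Ca: period and group pull opposite ways; the across-period shift dominates (35 vs 2 kJ/mol).
O > Pb: both effects reinforce here, so O is clearly the higher of the two.
S > O: this pair runs against the simple trend — see the exception note.
Note the exception: S has a higher electron affinity than O, contrary to the simple trend — the compact 2p subshell of O repels the added electron more than S's larger 3p does.
Tabulated electron affinity (kJ/mol): O 141, S 200, Ca 2, Pb 35.
So from lowest to highest: Ca < Pb < O < S.

Ca < Pb < O < S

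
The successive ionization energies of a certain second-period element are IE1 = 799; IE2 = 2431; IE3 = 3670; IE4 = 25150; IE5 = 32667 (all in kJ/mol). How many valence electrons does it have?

3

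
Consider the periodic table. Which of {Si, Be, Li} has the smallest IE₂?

Consider each +1 ion: Si⁺ still has 3 valence electrons; Be⁺ still has 1 valence electron; Li⁺ is the bare [He] core.
Pulling an electron out of a noble-gas core costs far more than removing a remaining valence electron, so Li sits at the high end of IE_2.
Valence configurations: Si⁺ [Ne]3s²3p¹, Be⁺ [He]2s¹.
The numbers (kJ/mol): Si 1577, Be 1757, Li 7298.
Hence IE_2: Si < Be < Li.

Si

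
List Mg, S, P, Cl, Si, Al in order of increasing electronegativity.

Mg < Al < Si < P < S < Cl

Mg is in period 3, group 2; Al is in period 3, group 13; Si is in period 3, group 14; P is in period 3, group 15; S is in period 3, group 16; Cl is in period 3, group 17.
Atoms toward the upper right of the periodic table pull bonding electrons most strongly.
All lie in period 3, so electronegativity increases left to right.
So from lowest to highest: Mg < Al < Si < P < S < Cl.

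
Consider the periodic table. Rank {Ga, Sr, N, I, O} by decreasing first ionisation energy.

N > O > I > Ga > Sr

N is in period 2, group 15; O is in period 2, group 16; Ga is in period 4, group 13; Sr is in period 5, group 2; I is in period 5, group 17.
IE₁ increases left→right with effective nuclear charge and decreases top→bottom as the valence shell moves farther out.
Neither a single period nor a single group — weigh both effects.
Ga > Sr: both effects reinforce here, so Ga is clearly the higher of the two.
I > Ga: the two effects oppose for this pair; the across-period effect wins (1008 vs 579 kJ/mol).
O > I: period and group pull opposite ways; the down-group shift dominates (1314 vs 1008 kJ/mol).
N > O: this pair runs against the simple trend — see the exception note.
Note the exception: N has a higher first ionization energy than O, contrary to the simple trend — pairing an electron in O's 2p⁴ costs repulsion energy, so O ionizes more easily than half-filled N (2p³).
Tabulated first ionization energy (kJ/mol): N 1402, O 1314, Ga 579, Sr 550, I 1008.
So from highest to lowest: N > O > I > Ga > Sr.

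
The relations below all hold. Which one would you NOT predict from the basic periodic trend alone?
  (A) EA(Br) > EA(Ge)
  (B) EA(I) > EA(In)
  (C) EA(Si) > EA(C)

(C)

The general trend: electron affinity increases across a period and decreases down a group.
(A) Br (period 4, group 17) vs Ge (period 4, group 14): the stated order agrees with the simple trend.
(B) I (period 5, group 17) vs In (period 5, group 13): the stated order agrees with the simple trend.
(C) Si (period 3, group 14) vs C (period 2, group 14): the stated order contradicts the simple trend.
The exception is (C): Si's larger, more diffuse 3p orbitals accept an added electron slightly more readily than C's compact 2p.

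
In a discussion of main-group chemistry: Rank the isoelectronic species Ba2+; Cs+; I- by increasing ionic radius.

Ba2+ < Cs+ < I-

All of these have 54 electrons, so size is governed by nuclear charge alone: the more protons, the stronger the pull on the same electron cloud, and the smaller the ion.
Nuclear charges: Ba2+ (Z=56), Cs+ (Z=55), I- (Z=53).
Smallest to largest: Ba2+ < Cs+ < I-.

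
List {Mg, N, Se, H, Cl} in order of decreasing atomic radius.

Mg > Se > Cl > N > H

Atomic radius shrinks across a period as nuclear charge pulls the same shell inward, and grows down a group as new shells are added.
Neither a single period nor a single group — weigh both effects.
N > H: the two effects oppose for this pair; the down-group effect wins (71 vs 32 pm).
Cl > N: period and group pull opposite ways; the down-group shift dominates (99 vs 71 pm).
Se > Cl: relative to Cl, both the across-period and down-group shifts push Se's atomic radius up.
Mg > Se: the two effects oppose for this pair; the across-period effect wins (139 vs 116 pm).
Tabulated atomic radius (pm): H 32, N 71, Mg 139, Cl 99, Se 116.
So from largest to smallest: Mg > Se > Cl > N > H.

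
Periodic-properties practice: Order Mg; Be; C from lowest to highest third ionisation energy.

C, Mg, Be

Consider each +2 ion: Mg²⁺ is the bare [Ne] core; Be²⁺ is the bare [He] core; C²⁺ still has 2 valence electrons.
Pulling an electron out of a noble-gas core costs far more than removing a remaining valence electron, so Mg and Be sit at the high end of IE_3.
The numbers (kJ/mol): Mg 7733, Be 14849, C 4620.
Putting it together, IE_3: C < Mg < Be.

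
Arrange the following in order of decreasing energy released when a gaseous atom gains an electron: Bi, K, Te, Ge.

Te > Ge > Bi > K

K is in period 4, group 1; Ge is in period 4, group 14; Te is in period 5, group 16; Bi is in period 6, group 15.
EA tends to increase across a period and decrease down a group, though the pattern is less regular than for IE or radius.
Neither a single period nor a single group — weigh both effects.
Bi > K: the two effects oppose for this pair; the across-period effect wins (91 vs 48 kJ/mol).
Ge > Bi: period and group pull opposite ways; the down-group shift dominates (119 vs 91 kJ/mol).
Te > Ge: the two effects oppose for this pair; the across-period effect wins (190 vs 119 kJ/mol).
Tabulated electron affinity (kJ/mol): K 48, Ge 119, Te 190, Bi 91.
So from highest to lowest: Te > Ge > Bi > K.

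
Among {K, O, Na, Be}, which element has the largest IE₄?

After 3 electrons have been removed, what remains? K³⁺ is already 2 electrons into the core; O³⁺ still has 3 valence electrons; Na³⁺ is already 2 electrons into the core; Be³⁺ is already 1 electron into the core.
Usually core removal costs more than valence removal, but here the competition is close: a tightly held n=2 valence electron can cost more to remove than an n=3 core electron, so the actual values have to decide it.
Approximate IE_4 values (kJ/mol): K 5877, O 7469, Na 9543, Be 21007.
Overall IE_4 order: K < O < Na < Be.

Be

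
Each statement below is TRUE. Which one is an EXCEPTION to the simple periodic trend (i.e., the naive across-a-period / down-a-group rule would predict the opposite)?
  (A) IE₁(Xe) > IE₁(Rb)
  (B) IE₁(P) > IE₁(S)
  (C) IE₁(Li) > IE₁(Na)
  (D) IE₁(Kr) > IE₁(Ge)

(B)

The general trend: first ionization energy increases across a period and decreases down a group.
(A) Xe (period 5, group 18) vs Rb (period 5, group 1): the stated order agrees with the simple trend.
(B) P (period 3, group 15) vs S (period 3, group 16): the stated order contradicts the simple trend.
(C) Li (period 2, group 1) vs Na (period 3, group 1): the stated order agrees with the simple trend.
(D) Kr (period 4, group 18) vs Ge (period 4, group 14): the stated order agrees with the simple trend.
The exception is (B): S (3p⁴) ionizes more easily than half-filled P (3p³) because the paired 3p electron in S is pushed out by e⁻–e⁻ repulsion.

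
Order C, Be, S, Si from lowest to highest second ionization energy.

IE_2 is the cost of taking one more electron from the +1 cation: C⁺ still has 3 valence electrons; Be⁺ still has 1 valence electron; S⁺ still has 5 valence electrons; Si⁺ still has 3 valence electrons.
All are still removing valence electrons, so compare the +1 ions as you would atoms: IE_2 generally rises across a period (higher Z_eff) and falls down a group (larger shell), subject to the usual subshell exceptions.
Valence configurations: C⁺ [He]2s²2p¹, Be⁺ [He]2s¹, S⁺ [Ne]3s²3p³, Si⁺ [Ne]3s²3p¹.
The numbers (kJ/mol): C 2353, Be 1757, S 2252, Si 1577.
So the second ionization energies run Si < Be < S < C.

Si, Be, S, C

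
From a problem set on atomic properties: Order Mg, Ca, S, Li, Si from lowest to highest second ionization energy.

Consider each +1 ion: Mg⁺ still has 1 valence electron; Ca⁺ still has 1 valence electron; S⁺ still has 5 valence electrons; Li⁺ is the bare [He] core; Si⁺ still has 3 valence electrons.
Pulling an electron out of a noble-gas core costs far more than removing a remaining valence electron, so Li sits at the high end of IE_2.
Valence configurations: Mg⁺ [Ne]3s¹, Ca⁺ [Ar]4s¹, S⁺ [Ne]3s²3p³, Si⁺ [Ne]3s²3p¹.
Approximate IE_2 values (kJ/mol): Mg 1451, Ca 1145, S 2252, Li 7298, Si 1577.
Hence IE_2: Ca < Mg < Si < S < Li.

Ca, Mg, Si, S, Li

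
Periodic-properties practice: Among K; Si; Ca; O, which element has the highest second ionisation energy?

After 1 electron has been removed, what remains? K⁺ is the bare [Ar] core; Si⁺ still has 3 valence electrons; Ca⁺ still has 1 valence electron; O⁺ still has 5 valence electrons.
Usually core removal costs more than valence removal, but here the competition is close: a tightly held n=2 valence electron can cost more to remove than an n=3 core electron, so the actual values have to decide it.
Valence configurations: Si⁺ [Ne]3s²3p¹, Ca⁺ [Ar]4s¹, O⁺ [He]2s²2p³.
Tabulated IE_2 (kJ/mol): K 3052, Si 1577, Ca 1145, O 3388.
So the second ionization energies run Ca < Si < K < O.

O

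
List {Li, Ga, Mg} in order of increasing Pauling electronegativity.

Li < Mg < Ga

Li is in period 2, group 1; Mg is in period 3, group 2; Ga is in period 4, group 13.
Smaller atoms with higher effective nuclear charge are more electronegative.
These sit on a diagonal, where the across-period and down-group effects partly cancel.
Mg > Li: the two effects oppose for this pair; the across-period effect wins (1.31 vs 0.98).
Ga > Mg: the two effects oppose for this pair; the across-period effect wins (1.81 vs 1.31).
Tabulated electronegativity (Pauling): Li 0.98, Mg 1.31, Ga 1.81.
So from lowest to highest: Li < Mg < Ga.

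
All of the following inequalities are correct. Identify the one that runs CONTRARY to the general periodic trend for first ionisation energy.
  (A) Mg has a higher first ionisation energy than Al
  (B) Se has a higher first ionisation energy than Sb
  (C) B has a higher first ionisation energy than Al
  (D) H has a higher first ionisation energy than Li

The general trend: first ionisation energy increases across a period and decreases down a group.
(A) Mg (period 3, group 2) vs Al (period 3, group 13): the stated order contradicts the simple trend.
(B) Se (period 4, group 16) vs Sb (period 5, group 15): the stated order agrees with the simple trend.
(C) B (period 2, group 13) vs Al (period 3, group 13): the stated order agrees with the simple trend.
(D) H (period 1, group 1) vs Li (period 2, group 1): the stated order agrees with the simple trend.
The exception is (A): Al's single 3p electron is easier to remove than one from Mg's filled 3s².

(A)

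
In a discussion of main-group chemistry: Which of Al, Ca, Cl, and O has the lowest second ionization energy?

Ca

After 1 electron has been removed, what remains? Al⁺ still has 2 valence electrons; Ca⁺ still has 1 valence electron; Cl⁺ still has 6 valence electrons; O⁺ still has 5 valence electrons.
All are still removing valence electrons, so compare the +1 ions as you would atoms: IE_2 generally rises across a period (higher Z_eff) and falls down a group (larger shell), subject to the usual subshell exceptions.
Valence configurations: Al⁺ [Ne]3s², Ca⁺ [Ar]4s¹, Cl⁺ [Ne]3s²3p⁴, O⁺ [He]2s²2p³.
Approximate IE_2 values (kJ/mol): Al 1817, Ca 1145, Cl 2298, O 3388.
Overall IE_2 order: Ca < Al < Cl < O.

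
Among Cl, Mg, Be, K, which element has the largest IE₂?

K

IE_2 is the cost of taking one more electron from the +1 cation: Cl⁺ still has 6 valence electrons; Mg⁺ still has 1 valence electron; Be⁺ still has 1 valence electron; K⁺ is the bare [Ar] core.
Core electrons are held far more tightly than valence electrons, so K tops the IE_2 order.
Valence configurations: Cl⁺ [Ne]3s²3p⁴, Mg⁺ [Ne]3s¹, Be⁺ [He]2s¹.
Tabulated IE_2 (kJ/mol): Cl 2298, Mg 1451, Be 1757, K 3052.
Overall IE_2 order: Mg < Be < Cl < K.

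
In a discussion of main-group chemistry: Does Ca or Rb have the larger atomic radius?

Ca is in period 4, group 2; Rb is in period 5, group 1.
Radius decreases left→right (rising Z_eff, same n) and increases top→bottom (higher n).
Here both period and group differ, so the two effects have to be weighed against each other.
Rb > Ca: both effects reinforce here, so Rb is clearly the larger of the two.
Tabulated atomic radius (pm): Ca 171, Rb 210.
So Rb has the larger atomic radius (Rb > Ca).

Rb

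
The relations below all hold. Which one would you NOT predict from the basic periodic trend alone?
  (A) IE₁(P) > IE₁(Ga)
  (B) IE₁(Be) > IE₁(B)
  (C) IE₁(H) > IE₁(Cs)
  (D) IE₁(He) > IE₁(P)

(B)

The general trend: first ionization energy increases across a period and decreases down a group.
(A) P (period 3, group 15) vs Ga (period 4, group 13): the stated order agrees with the simple trend.
(B) Be (period 2, group 2) vs B (period 2, group 13): the stated order contradicts the simple trend.
(C) H (period 1, group 1) vs Cs (period 6, group 1): the stated order agrees with the simple trend.
(D) He (period 1, group 18) vs P (period 3, group 15): the stated order agrees with the simple trend.
The exception is (B): removing B's lone 2p electron is easier than breaking Be's filled 2s².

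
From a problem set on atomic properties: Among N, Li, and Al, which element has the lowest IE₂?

The second ionization energy removes an electron from the +1 ion. For each element: N⁺ still has 4 valence electrons; Li⁺ is the bare [He] core; Al⁺ still has 2 valence electrons.
Breaking into a closed-shell core is much more expensive than removing a leftover valence electron — Li has the largest IE_2 here.
Valence configurations: N⁺ [He]2s²2p², Al⁺ [Ne]3s².
Tabulated IE_2 (kJ/mol): N 2856, Li 7298, Al 1817.
Overall IE_2 order: Al < N < Li.

Al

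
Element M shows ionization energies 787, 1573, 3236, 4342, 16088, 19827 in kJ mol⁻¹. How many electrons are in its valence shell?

Look for the largest jump between consecutive ionization energies: IE5/IE4 ≈ 3.7, far larger than any earlier ratio.
That jump marks the point where a core electron is being removed. So the atom has 4 valence electrons.

4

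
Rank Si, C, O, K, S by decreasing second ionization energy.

O > K > C > S > Si

The second ionization energy removes an electron from the +1 ion. For each element: Si⁺ still has 3 valence electrons; C⁺ still has 3 valence electrons; O⁺ still has 5 valence electrons; K⁺ is the bare [Ar] core; S⁺ still has 5 valence electrons.
Usually core removal costs more than valence removal, but here the competition is close: a tightly held n=2 valence electron can cost more to remove than an n=3 core electron, so the actual values have to decide it.
Valence configurations: Si⁺ [Ne]3s²3p¹, C⁺ [He]2s²2p¹, O⁺ [He]2s²2p³, S⁺ [Ne]3s²3p³.
The numbers (kJ/mol): Si 1577, C 2353, O 3388, K 3052, S 2252.
So the second ionization energies run Si < S < C < K < O.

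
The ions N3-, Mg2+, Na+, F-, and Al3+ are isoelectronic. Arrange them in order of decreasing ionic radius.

N3-, F-, Na+, Mg2+, Al3+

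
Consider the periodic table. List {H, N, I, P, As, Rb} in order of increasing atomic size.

H < N < P < As < I < Rb

H is in period 1, group 1; N is in period 2, group 15; P is in period 3, group 15; As is in period 4, group 15; Rb is in period 5, group 1; I is in period 5, group 17.
Atomic radius shrinks across a period as nuclear charge pulls the same shell inward, and grows down a group as new shells are added.
Here both period and group differ, so the two effects have to be weighed against each other.
N > H: the two effects oppose for this pair; the down-group effect wins (71 vs 32 pm).
P > N: P sits below N in group 15, so the down-group effect alone puts P larger.
As > P: they share group 15; the group trend gives As the larger value.
I > As: the two effects oppose for this pair; the down-group effect wins (133 vs 121 pm).
Rb > I: Rb lies to the left of I in period 5, so the across-period effect alone puts Rb larger.
Approximate values (pm): H 32, N 71, P 111, As 121, Rb 210, I 133.
So from smallest to largest: H < N < P < As < I < Rb.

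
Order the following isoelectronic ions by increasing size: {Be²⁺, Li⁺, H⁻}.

All of these have 2 electrons, so size is governed by nuclear charge alone: the more protons, the stronger the pull on the same electron cloud, and the smaller the ion.
Nuclear charges: Be²⁺ (Z=4), Li⁺ (Z=3), H⁻ (Z=1).
Smallest to largest: Be²⁺ < Li⁺ < H⁻.

Be²⁺ < Li⁺ < H⁻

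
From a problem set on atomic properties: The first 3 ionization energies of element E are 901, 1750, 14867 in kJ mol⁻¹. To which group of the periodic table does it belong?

Group 2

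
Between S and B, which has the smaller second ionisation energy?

IE_2 is the cost of taking one more electron from the +1 cation: S⁺ still has 5 valence electrons; B⁺ still has 2 valence electrons.
All are still removing valence electrons, so compare the +1 ions as you would atoms: IE_2 generally rises across a period (higher Z_eff) and falls down a group (larger shell), subject to the usual subshell exceptions.
Valence configurations: S⁺ [Ne]3s²3p³, B⁺ [He]2s².
The numbers (kJ/mol): S 2252, B 2427.
Overall IE_2 order: S < B.

S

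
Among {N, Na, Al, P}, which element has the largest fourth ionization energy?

IE_4 is the cost of taking one more electron from the +3 cation: N³⁺ still has 2 valence electrons; Na³⁺ is already 2 electrons into the core; Al³⁺ is the bare [Ne] core; P³⁺ still has 2 valence electrons.
Breaking into a closed-shell core is much more expensive than removing a leftover valence electron — Na and Al have the largest IE_4 here.
Valence configurations: N³⁺ [He]2s², P³⁺ [Ne]3s².
Tabulated IE_4 (kJ/mol): N 7475, Na 9543, Al 11577, P 4964.
Hence IE_4: P < N < Na < Al.

Al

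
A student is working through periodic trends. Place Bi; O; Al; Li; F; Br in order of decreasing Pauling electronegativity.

F > O > Br > Bi > Al > Li

Atoms toward the upper right of the periodic table pull bonding electrons most strongly.
Here both period and group differ, so the two effects have to be weighed against each other.
Al > Li: period and group pull opposite ways; the across-period shift dominates (1.61 vs 0.98).
Bi > Al: the two effects oppose for this pair; the across-period effect wins (2.02 vs 1.61).
Br > Bi: both effects reinforce here, so Br is clearly the higher of the two.
O > Br: period and group pull opposite ways; the down-group shift dominates (3.44 vs 2.96).
F > O: F lies to the right of O in period 2, so the across-period effect alone puts F higher.
For reference (Pauling): Li 0.98, O 3.44, F 3.98, Al 1.61, Br 2.96, Bi 2.02.
So from highest to lowest: F > O > Br > Bi > Al > Li.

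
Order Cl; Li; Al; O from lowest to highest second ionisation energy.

After 1 electron has been removed, what remains? Cl⁺ still has 6 valence electrons; Li⁺ is the bare [He] core; Al⁺ still has 2 valence electrons; O⁺ still has 5 valence electrons.
Core electrons are held far more tightly than valence electrons, so Li tops the IE_2 order.
Valence configurations: Cl⁺ [Ne]3s²3p⁴, Al⁺ [Ne]3s², O⁺ [He]2s²2p³.
Tabulated IE_2 (kJ/mol): Cl 2298, Li 7298, Al 1817, O 3388.
So the second ionization energies run Al < Cl < O < Li.

Al, Cl, O, Li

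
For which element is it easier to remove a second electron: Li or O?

O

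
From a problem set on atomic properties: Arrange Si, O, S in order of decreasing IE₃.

IE_3 is the cost of taking one more electron from the +2 cation: Si²⁺ still has 2 valence electrons; O²⁺ still has 4 valence electrons; S²⁺ still has 4 valence electrons.
All are still removing valence electrons, so compare the +2 ions as you would atoms: IE_3 generally rises across a period (higher Z_eff) and falls down a group (larger shell), subject to the usual subshell exceptions.
Valence configurations: Si²⁺ [Ne]3s², O²⁺ [He]2s²2p², S²⁺ [Ne]3s²3p².
The numbers (kJ/mol): Si 3232, O 5300, S 3357.
So the third ionization energies run Si < S < O.

O, S, Si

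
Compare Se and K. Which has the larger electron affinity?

Se

K is in period 4, group 1; Se is in period 4, group 16.
EA tends to increase across a period and decrease down a group, though the pattern is less regular than for IE or radius.
All lie in period 4, so electron affinity increases left to right.
So Se has the larger electron affinity (Se > K).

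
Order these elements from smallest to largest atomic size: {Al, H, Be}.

H < Be < Al

H is in period 1, group 1; Be is in period 2, group 2; Al is in period 3, group 13.
Atomic radius shrinks across a period as nuclear charge pulls the same shell inward, and grows down a group as new shells are added.
A diagonal step moves right (one effect) and down (the opposite effect) at once.
Be > H: the two effects oppose for this pair; the down-group effect wins (102 vs 32 pm).
Al > Be: period and group pull opposite ways; the down-group shift dominates (126 vs 102 pm).
Approximate values (pm): H 32, Be 102, Al 126.
So from smallest to largest: H < Be < Al.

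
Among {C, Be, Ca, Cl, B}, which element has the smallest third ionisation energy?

B

The third ionization energy removes an electron from the +2 ion. For each element: C²⁺ still has 2 valence electrons; Be²⁺ is the bare [He] core; Ca²⁺ is the bare [Ar] core; Cl²⁺ still has 5 valence electrons; B²⁺ still has 1 valence electron.
Core electrons are held far more tightly than valence electrons, so Ca and Be top the IE_3 order.
Valence configurations: C²⁺ [He]2s², Cl²⁺ [Ne]3s²3p³, B²⁺ [He]2s¹.
Tabulated IE_3 (kJ/mol): C 4620, Be 14849, Ca 4912, Cl 3822, B 3660.
So the third ionization energies run B < Cl < C < Ca < Be.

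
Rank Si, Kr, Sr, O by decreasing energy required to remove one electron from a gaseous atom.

Kr > O > Si > Sr

O is in period 2, group 16; Si is in period 3, group 14; Kr is in period 4, group 18; Sr is in period 5, group 2.
Across a period the outer electron is held more tightly (higher IE₁); down a group it sits in a higher shell, more shielded, and comes off more easily.
Here both period and group differ, so the two effects have to be weighed against each other.
Si > Sr: both effects reinforce here, so Si is clearly the higher of the two.
O > Si: both effects reinforce here, so O is clearly the higher of the two.
Kr > O: period and group pull opposite ways; the across-period shift dominates (1351 vs 1314 kJ/mol).
Tabulated first ionization energy (kJ/mol): O 1314, Si 786, Kr 1351, Sr 550.
So from highest to lowest: Kr > O > Si > Sr.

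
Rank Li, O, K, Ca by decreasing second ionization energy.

Li, O, K, Ca

After 1 electron has been removed, what remains? Li⁺ is the bare [He] core; O⁺ still has 5 valence electrons; K⁺ is the bare [Ar] core; Ca⁺ still has 1 valence electron.
Usually core removal costs more than valence removal, but here the competition is close: a tightly held n=2 valence electron can cost more to remove than an n=3 core electron, so the actual values have to decide it.
Valence configurations: O⁺ [He]2s²2p³, Ca⁺ [Ar]4s¹.
The numbers (kJ/mol): Li 7298, O 3388, K 3052, Ca 1145.
Hence IE_2: Ca < K < O < Li.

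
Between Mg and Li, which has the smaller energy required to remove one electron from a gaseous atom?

First ionization energy rises across a period (greater Z_eff holds electrons more tightly) and falls down a group (valence electrons are farther from the nucleus).
These sit on a diagonal, where the across-period and down-group effects partly cancel.
Mg > Li: period and group pull opposite ways; the across-period shift dominates (738 vs 520 kJ/mol).
For reference (kJ/mol): Li 520, Mg 738.
So Li has the smaller energy required to remove one electron from a gaseous atom (Li < Mg).

Li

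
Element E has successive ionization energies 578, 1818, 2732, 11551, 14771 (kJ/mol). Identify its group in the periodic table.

Group 13

Look for the largest jump between consecutive ionization energies: IE4/IE3 ≈ 4.2, far larger than any earlier ratio.
That jump marks the point where a core electron is being removed. So the atom has 3 valence electrons.
A main-group element with 3 valence electrons is in group 13.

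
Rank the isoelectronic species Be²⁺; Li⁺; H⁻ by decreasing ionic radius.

All of these have 2 electrons, so size is governed by nuclear charge alone: the more protons, the stronger the pull on the same electron cloud, and the smaller the ion.
Nuclear charges: Be²⁺ (Z=4), Li⁺ (Z=3), H⁻ (Z=1).
Largest to smallest: H⁻ > Li⁺ > Be²⁺.

H⁻ > Li⁺ > Be²⁺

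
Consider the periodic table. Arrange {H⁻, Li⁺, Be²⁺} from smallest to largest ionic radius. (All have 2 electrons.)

Be²⁺ < Li⁺ < H⁻

All of these have 2 electrons, so size is governed by nuclear charge alone: the more protons, the stronger the pull on the same electron cloud, and the smaller the ion.
Nuclear charges: Be²⁺ (Z=4), Li⁺ (Z=3), H⁻ (Z=1).
Smallest to largest: Be²⁺ < Li⁺ < H⁻.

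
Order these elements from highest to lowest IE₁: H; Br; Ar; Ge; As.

IE₁ increases left→right with effective nuclear charge and decreases top→bottom as the valence shell moves farther out.
Neither a single period nor a single group — weigh both effects.
As > Ge: As lies to the right of Ge in period 4, so the across-period effect alone puts As higher.
Br > As: both are in period 4; the period trend gives Br the larger value.
H > Br: the two effects oppose for this pair; the down-group effect wins (1312 vs 1140 kJ/mol).
Ar > H: period and group pull opposite ways; the across-period shift dominates (1521 vs 1312 kJ/mol).
For reference (kJ/mol): H 1312, Ar 1521, Ge 762, As 947, Br 1140.
So from highest to lowest: Ar > H > Br > As > Ge.

Ar > H > Br > As > Ge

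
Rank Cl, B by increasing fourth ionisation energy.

Cl, B

Consider each +3 ion: Cl³⁺ still has 4 valence electrons; B³⁺ is the bare [He] core.
Core electrons are held far more tightly than valence electrons, so B tops the IE_4 order.
Tabulated IE_4 (kJ/mol): Cl 5159, B 25026.
Hence IE_4: Cl < B.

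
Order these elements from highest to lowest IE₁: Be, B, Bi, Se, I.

Be is in period 2, group 2; B is in period 2, group 13; Se is in period 4, group 16; I is in period 5, group 17; Bi is in period 6, group 15.
First ionization energy rises across a period (greater Z_eff holds electrons more tightly) and falls down a group (valence electrons are farther from the nucleus).
These span different periods and groups, so the two trends combine.
B > Bi: the two effects oppose for this pair; the down-group effect wins (801 vs 703 kJ/mol).
Be > B: this pair runs against the simple trend — see the exception note.
Se > Be: the two effects oppose for this pair; the across-period effect wins (941 vs 900 kJ/mol).
I > Se: the two effects oppose for this pair; the across-period effect wins (1008 vs 941 kJ/mol).
Note the exception: Be has a higher first ionization energy than B, contrary to the simple trend — removing B's lone 2p electron is easier than breaking Be's filled 2s².
Approximate values (kJ/mol): Be 900, B 801, Se 941, I 1008, Bi 703.
So from highest to lowest: I > Se > Be > B > Bi.

I > Se > Be > B > Bi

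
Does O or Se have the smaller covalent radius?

O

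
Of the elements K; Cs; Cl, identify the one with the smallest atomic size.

Across a period the added protons contract the valence shell; down a group each new principal shell makes the atom larger.
Here both period and group differ, so the two effects have to be weighed against each other.
K > Cl: relative to Cl, both the across-period and down-group shifts push K's atomic radius up.
Cs > K: Cs sits below K in group 1, so the down-group effect alone puts Cs larger.
Approximate values (pm): Cl 99, K 196, Cs 232.
The smallest atomic size among these belongs to Cl.

Cl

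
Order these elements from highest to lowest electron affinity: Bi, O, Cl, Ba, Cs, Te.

Electron affinity generally becomes more exothermic across a period toward the halogens and less exothermic down a group.
These span different periods and groups, so the two trends combine.
Cs > Ba: this pair runs against the simple trend — see the exception note.
Bi > Cs: Bi lies to the right of Cs in period 6, so the across-period effect alone puts Bi higher.
O > Bi: both effects reinforce here, so O is clearly the higher of the two.
Te > O: this pair runs against the simple trend — see the exception note.
Cl > Te: relative to Te, both the across-period and down-group shifts push Cl's electron affinity up.
Note the exception: Cs has a higher electron affinity than Ba, contrary to the simple trend — adding an electron to Ba (ns²) has to open a new, higher-energy np subshell, which is unfavourable.
Note the exception: Te has a higher electron affinity than O, contrary to the simple trend — O's compact 2p subshell gives strong electron–electron repulsion on the added electron.
Tabulated electron affinity (kJ/mol): O 141, Cl 349, Te 190, Cs 46, Ba 14, Bi 91.
So from highest to lowest: Cl > Te > O > Bi > Cs > Ba.

Cl > Te > O > Bi > Cs > Ba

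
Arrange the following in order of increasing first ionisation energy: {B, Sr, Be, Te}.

Sr, B, Te, Be

Be is in period 2, group 2; B is in period 2, group 13; Sr is in period 5, group 2; Te is in period 5, group 16.
Removing the outermost electron gets harder across a period and easier down a group.
Neither a single period nor a single group — weigh both effects.
B > Sr: relative to Sr, both the across-period and down-group shifts push B's first ionization energy up.
Te > B: period and group pull opposite ways; the across-period shift dominates (869 vs 801 kJ/mol).
Be > Te: period and group pull opposite ways; the down-group shift dominates (900 vs 869 kJ/mol).
Note the exception: Be has a higher first ionization energy than B, contrary to the simple trend — removing B's lone 2p electron is easier than breaking Be's filled 2s².
For reference (kJ/mol): Be 900, B 801, Sr 550, Te 869.
So from lowest to highest: Sr < B < Te < Be.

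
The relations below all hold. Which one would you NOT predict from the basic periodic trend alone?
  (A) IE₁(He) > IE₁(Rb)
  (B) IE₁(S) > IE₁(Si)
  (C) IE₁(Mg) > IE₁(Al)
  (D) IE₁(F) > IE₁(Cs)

The general trend: first ionisation energy increases across a period and decreases down a group.
(A) He (period 1, group 18) vs Rb (period 5, group 1): the stated order agrees with the simple trend.
(B) S (period 3, group 16) vs Si (period 3, group 14): the stated order agrees with the simple trend.
(C) Mg (period 3, group 2) vs Al (period 3, group 13): the stated order contradicts the simple trend.
(D) F (period 2, group 17) vs Cs (period 6, group 1): the stated order agrees with the simple trend.
The exception is (C): Al's single 3p electron is easier to remove than one from Mg's filled 3s².

(C)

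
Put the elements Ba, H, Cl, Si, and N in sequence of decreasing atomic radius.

Ba > Si > Cl > N > H

Moving right in a period, electrons are added to the same shell under a stronger nuclear pull, so atoms get smaller; moving down, a new shell is opened and atoms get larger.
These span different periods and groups, so the two trends combine.
N > H: period and group pull opposite ways; the down-group shift dominates (71 vs 32 pm).
Cl > N: the two effects oppose for this pair; the down-group effect wins (99 vs 71 pm).
Si > Cl: Si lies to the left of Cl in period 3, so the across-period effect alone puts Si larger.
Ba > Si: relative to Si, both the across-period and down-group shifts push Ba's atomic radius up.
Approximate values (pm): H 32, N 71, Si 116, Cl 99, Ba 196.
So from largest to smallest: Ba > Si > Cl > N > H.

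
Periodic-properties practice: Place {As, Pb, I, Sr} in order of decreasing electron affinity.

I, As, Pb, Sr

Electron affinity generally becomes more exothermic across a period toward the halogens and less exothermic down a group.
Here both period and group differ, so the two effects have to be weighed against each other.
Pb > Sr: the two effects oppose for this pair; the across-period effect wins (35 vs 5 kJ/mol).
As > Pb: both effects reinforce here, so As is clearly the higher of the two.
I > As: period and group pull opposite ways; the across-period shift dominates (295 vs 78 kJ/mol).
For reference (kJ/mol): As 78, Sr 5, I 295, Pb 35.
So from highest to lowest: I > As > Pb > Sr.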